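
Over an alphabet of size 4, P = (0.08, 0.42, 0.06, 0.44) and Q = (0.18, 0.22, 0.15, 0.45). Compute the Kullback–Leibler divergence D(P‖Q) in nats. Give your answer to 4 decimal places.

D(P‖Q) = Σ p·ln(p/q).
  0.08·ln(0.08/0.18) = -0.06487
  0.42·ln(0.42/0.22) = 0.27158
  0.06·ln(0.06/0.15) = -0.05498
  0.44·ln(0.44/0.45) = -0.00989
D(P‖Q) = 0.1418 nats.

0.1418 nats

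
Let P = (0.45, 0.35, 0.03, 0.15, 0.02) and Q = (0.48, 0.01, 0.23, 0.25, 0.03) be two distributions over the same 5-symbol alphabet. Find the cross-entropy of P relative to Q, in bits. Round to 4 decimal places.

H(P,Q) = −Σ p·log₂ q.
  −0.45·log₂(0.48) = 0.47650
  −0.35·log₂(0.01) = 2.32535
  −0.03·log₂(0.23) = 0.06361
  −0.15·log₂(0.25) = 0.30000
  −0.02·log₂(0.03) = 0.10118
H(P,Q) = 3.2666 bits.

3.2666 bits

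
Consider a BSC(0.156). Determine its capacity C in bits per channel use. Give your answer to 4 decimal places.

0.3753 bits

Binary symmetric channel: C = 1 − h₂(ε) where h₂ is the binary entropy function.
h₂(0.156) = −0.156·log₂0.156 − 0.844·log₂0.844 = 0.6247.
C = 1 − 0.6247 = 0.3753 bits per channel use.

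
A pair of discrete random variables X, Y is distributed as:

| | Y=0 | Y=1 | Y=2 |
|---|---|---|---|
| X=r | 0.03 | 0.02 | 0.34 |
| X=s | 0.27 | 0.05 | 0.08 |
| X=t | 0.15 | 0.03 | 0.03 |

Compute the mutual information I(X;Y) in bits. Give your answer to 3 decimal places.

0.375 bits

Marginals: p(X) = (0.3900, 0.4000, 0.2100), p(Y) = (0.4500, 0.1000, 0.4500).
I(X;Y) = Σ p(x,y)·log₂[p(x,y)/(p(x)p(y))].
  (r,0): 0.03·log₂(0.1709) = -0.0765
  (r,1): 0.02·log₂(0.5128) = -0.0193
  (r,2): 0.34·log₂(1.9373) = 0.3244
  (s,0): 0.27·log₂(1.5000) = 0.1579
  (s,1): 0.05·log₂(1.2500) = 0.0161
  (s,2): 0.08·log₂(0.4444) = -0.0936
  (t,0): 0.15·log₂(1.5873) = 0.1000
  (t,1): 0.03·log₂(1.4286) = 0.0154
  (t,2): 0.03·log₂(0.3175) = -0.0497
Sum = 0.375 bits.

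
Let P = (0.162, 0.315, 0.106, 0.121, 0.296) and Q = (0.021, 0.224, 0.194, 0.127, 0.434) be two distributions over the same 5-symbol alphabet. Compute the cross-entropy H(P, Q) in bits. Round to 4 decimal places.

2.5503 bits

H(P,Q) = −Σ p·log₂ q.
  −0.162·log₂(0.021) = 0.90290
  −0.315·log₂(0.224) = 0.67991
  −0.106·log₂(0.194) = 0.25078
  −0.121·log₂(0.127) = 0.36023
  −0.296·log₂(0.434) = 0.35645
H(P,Q) = 2.5503 bits.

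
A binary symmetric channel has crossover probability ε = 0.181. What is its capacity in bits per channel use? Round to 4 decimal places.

0.3177 bits

Binary symmetric channel: C = 1 − h₂(ε) where h₂ is the binary entropy function.
h₂(0.181) = −0.181·log₂0.181 − 0.819·log₂0.819 = 0.6823.
C = 1 − 0.6823 = 0.3177 bits per channel use.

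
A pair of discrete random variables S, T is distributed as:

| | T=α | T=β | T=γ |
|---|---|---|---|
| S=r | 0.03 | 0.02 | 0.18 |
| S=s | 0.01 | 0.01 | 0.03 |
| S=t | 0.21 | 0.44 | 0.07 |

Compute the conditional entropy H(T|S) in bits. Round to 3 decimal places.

1.212 bits

Chain rule: H(T|S) = H(S,T) − H(S).
Marginals: p(S) = (0.2300, 0.0500, 0.7200), p(T) = (0.2500, 0.4700, 0.2800).
H(S,T) = 2.2571 bits; H(S) = 1.0450 bits.
H(T|S) = 2.2571 − 1.0450 = 1.212 bits.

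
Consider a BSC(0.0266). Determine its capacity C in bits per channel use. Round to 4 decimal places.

Binary symmetric channel: C = 1 − h₂(ε) where h₂ is the binary entropy function.
h₂(0.0266) = −0.0266·log₂0.0266 − 0.9734·log₂0.9734 = 0.1770.
C = 1 − 0.1770 = 0.8230 bits per channel use.

0.8230 bits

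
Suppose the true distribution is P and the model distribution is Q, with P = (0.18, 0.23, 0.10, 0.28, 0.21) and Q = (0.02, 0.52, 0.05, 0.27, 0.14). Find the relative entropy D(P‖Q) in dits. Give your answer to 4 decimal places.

0.1618 dits

D(P‖Q) = Σ p·log₁₀(p/q).
  0.18·log₁₀(0.18/0.02) = 0.17176
  0.23·log₁₀(0.23/0.52) = -0.08148
  0.10·log₁₀(0.10/0.05) = 0.03010
  0.28·log₁₀(0.28/0.27) = 0.00442
  0.21·log₁₀(0.21/0.14) = 0.03698
D(P‖Q) = 0.1618 dits.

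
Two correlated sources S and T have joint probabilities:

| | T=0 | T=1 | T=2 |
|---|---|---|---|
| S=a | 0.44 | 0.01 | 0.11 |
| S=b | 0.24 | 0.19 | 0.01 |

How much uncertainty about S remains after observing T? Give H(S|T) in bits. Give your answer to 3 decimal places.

Marginals: p(S) = (0.5600, 0.4400), p(T) = (0.6800, 0.2000, 0.1200).
H(S|T) = Σ p(T) · H(S|T=·).
  T=0: p=0.6800, H(S|T=0) = 0.9367
  T=1: p=0.2000, H(S|T=1) = 0.2864
  T=2: p=0.1200, H(S|T=2) = 0.4138
Weighted sum = 0.744 bits.

0.744 bits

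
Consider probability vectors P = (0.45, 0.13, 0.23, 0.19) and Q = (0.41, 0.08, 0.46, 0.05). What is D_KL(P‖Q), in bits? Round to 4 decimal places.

0.2874 bits

D(P‖Q) = Σ p·log₂(p/q).
  0.45·log₂(0.45/0.41) = 0.06044
  0.13·log₂(0.13/0.08) = 0.09106
  0.23·log₂(0.23/0.46) = -0.23000
  0.19·log₂(0.19/0.05) = 0.36594
D(P‖Q) = 0.2874 bits.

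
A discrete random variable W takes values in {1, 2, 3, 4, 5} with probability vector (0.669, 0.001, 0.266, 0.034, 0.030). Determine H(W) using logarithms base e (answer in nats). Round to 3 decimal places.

H(W) = −Σ p·ln p.
  −(0.669)·ln(0.669) = 0.2689
  −(0.001)·ln(0.001) = 0.0069
  −(0.266)·ln(0.266) = 0.3523
  −(0.034)·ln(0.034) = 0.1150
  −(0.030)·ln(0.030) = 0.1052
Sum: 0.2689 + 0.0069 + 0.3523 + 0.1150 + 0.1052 = 0.848 nats.

0.848 nats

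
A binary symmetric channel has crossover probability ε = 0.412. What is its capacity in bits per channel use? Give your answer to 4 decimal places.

Binary symmetric channel: C = 1 − h₂(ε) where h₂ is the binary entropy function.
h₂(0.412) = −0.412·log₂0.412 − 0.588·log₂0.588 = 0.9775.
C = 1 − 0.9775 = 0.0225 bits per channel use.

0.0225 bits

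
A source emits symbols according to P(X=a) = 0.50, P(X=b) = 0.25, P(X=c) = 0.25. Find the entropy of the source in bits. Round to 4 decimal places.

H(X) = −Σ p·log₂ p.
  −(0.50)·log₂(0.50) = 0.50000
  −(0.25)·log₂(0.25) = 0.50000
  −(0.25)·log₂(0.25) = 0.50000
Sum: 0.50000 + 0.50000 + 0.50000 = 1.5000 bits.

1.5000 bits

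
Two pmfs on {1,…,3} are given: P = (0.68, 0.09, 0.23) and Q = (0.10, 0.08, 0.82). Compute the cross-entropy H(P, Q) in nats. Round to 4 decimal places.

1.8387 nats

H(P,Q) = −Σ p·ln q.
  −0.68·ln(0.10) = 1.56576
  −0.09·ln(0.08) = 0.22732
  −0.23·ln(0.82) = 0.04564
H(P,Q) = 1.8387 nats.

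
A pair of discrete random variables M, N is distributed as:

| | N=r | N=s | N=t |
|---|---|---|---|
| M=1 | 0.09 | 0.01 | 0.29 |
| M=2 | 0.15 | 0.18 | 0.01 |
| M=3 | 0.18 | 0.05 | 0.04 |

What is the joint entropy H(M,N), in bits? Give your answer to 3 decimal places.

H(M,N) = −Σ p(x,y)·log₂ p(x,y) over all 9 cells.
  cell (1,r): −0.09·log₂0.09 = 0.3127
  cell (1,s): −0.01·log₂0.01 = 0.0664
  cell (1,t): −0.29·log₂0.29 = 0.5179
  cell (2,r): −0.15·log₂0.15 = 0.4105
  cell (2,s): −0.18·log₂0.18 = 0.4453
  cell (2,t): −0.01·log₂0.01 = 0.0664
  cell (3,r): −0.18·log₂0.18 = 0.4453
  cell (3,s): −0.05·log₂0.05 = 0.2161
  cell (3,t): −0.04·log₂0.04 = 0.1858
Sum = 2.666 bits.

2.666 bits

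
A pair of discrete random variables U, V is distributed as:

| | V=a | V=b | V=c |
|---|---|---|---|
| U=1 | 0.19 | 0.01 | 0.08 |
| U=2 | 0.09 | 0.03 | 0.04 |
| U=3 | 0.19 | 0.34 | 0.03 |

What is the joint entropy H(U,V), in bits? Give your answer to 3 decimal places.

H(U,V) = −Σ p(x,y)·log₂ p(x,y) over all 9 cells.
  cell (1,a): −0.19·log₂0.19 = 0.4552
  cell (1,b): −0.01·log₂0.01 = 0.0664
  cell (1,c): −0.08·log₂0.08 = 0.2915
  cell (2,a): −0.09·log₂0.09 = 0.3127
  cell (2,b): −0.03·log₂0.03 = 0.1518
  cell (2,c): −0.04·log₂0.04 = 0.1858
  cell (3,a): −0.19·log₂0.19 = 0.4552
  cell (3,b): −0.34·log₂0.34 = 0.5292
  cell (3,c): −0.03·log₂0.03 = 0.1518
Sum = 2.600 bits.

2.600 bits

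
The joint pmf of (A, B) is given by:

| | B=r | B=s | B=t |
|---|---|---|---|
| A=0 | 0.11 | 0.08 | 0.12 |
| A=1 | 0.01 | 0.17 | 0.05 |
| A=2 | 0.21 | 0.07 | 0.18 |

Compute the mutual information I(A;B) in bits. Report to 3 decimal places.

0.198 bits

Marginals: p(A) = (0.3100, 0.2300, 0.4600), p(B) = (0.3300, 0.3200, 0.3500).
I(A;B) = Σ p(x,y)·log₂[p(x,y)/(p(x)p(y))].
  (0,r): 0.11·log₂(1.0753) = 0.0115
  (0,s): 0.08·log₂(0.8065) = -0.0248
  (0,t): 0.12·log₂(1.1060) = 0.0174
  (1,r): 0.01·log₂(0.1318) = -0.0292
  (1,s): 0.17·log₂(2.3098) = 0.2053
  (1,t): 0.05·log₂(0.6211) = -0.0344
  (2,r): 0.21·log₂(1.3834) = 0.0983
  (2,s): 0.07·log₂(0.4755) = -0.0751
  (2,t): 0.18·log₂(1.1180) = 0.0290
Sum = 0.198 bits.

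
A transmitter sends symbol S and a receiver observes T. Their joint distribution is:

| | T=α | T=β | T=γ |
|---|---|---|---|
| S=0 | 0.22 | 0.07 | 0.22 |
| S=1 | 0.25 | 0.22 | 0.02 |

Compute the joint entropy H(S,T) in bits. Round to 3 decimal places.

2.323 bits

H(S,T) = −Σ p(x,y)·log₂ p(x,y) over all 6 cells.
  cell (0,α): −0.22·log₂0.22 = 0.4806
  cell (0,β): −0.07·log₂0.07 = 0.2686
  cell (0,γ): −0.22·log₂0.22 = 0.4806
  cell (1,α): −0.25·log₂0.25 = 0.5000
  cell (1,β): −0.22·log₂0.22 = 0.4806
  cell (1,γ): −0.02·log₂0.02 = 0.1129
Sum = 2.323 bits.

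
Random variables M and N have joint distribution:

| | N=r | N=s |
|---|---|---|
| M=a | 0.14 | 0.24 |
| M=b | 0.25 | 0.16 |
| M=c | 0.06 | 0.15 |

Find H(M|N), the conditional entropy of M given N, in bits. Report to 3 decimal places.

1.476 bits

Chain rule: H(M|N) = H(M,N) − H(N).
Marginals: p(M) = (0.3800, 0.4100, 0.2100), p(N) = (0.4500, 0.5500).
H(M,N) = 2.4683 bits; H(N) = 0.9928 bits.
H(M|N) = 2.4683 − 0.9928 = 1.476 bits.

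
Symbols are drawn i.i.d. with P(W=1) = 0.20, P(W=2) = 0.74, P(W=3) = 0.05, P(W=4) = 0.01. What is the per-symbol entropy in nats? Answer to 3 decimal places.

H(W) = −Σ p·ln p.
  −(0.20)·ln(0.20) = 0.3219
  −(0.74)·ln(0.74) = 0.2228
  −(0.05)·ln(0.05) = 0.1498
  −(0.01)·ln(0.01) = 0.0461
Sum: 0.3219 + 0.2228 + 0.1498 + 0.0461 = 0.741 nats.

0.741 nats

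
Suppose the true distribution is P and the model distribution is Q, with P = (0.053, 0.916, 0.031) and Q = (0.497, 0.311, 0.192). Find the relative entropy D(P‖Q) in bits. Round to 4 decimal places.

D(P‖Q) = Σ p·log₂(p/q).
  0.053·log₂(0.053/0.497) = -0.17115
  0.916·log₂(0.916/0.311) = 1.42752
  0.031·log₂(0.031/0.192) = -0.08155
D(P‖Q) = 1.1748 bits.

1.1748 bits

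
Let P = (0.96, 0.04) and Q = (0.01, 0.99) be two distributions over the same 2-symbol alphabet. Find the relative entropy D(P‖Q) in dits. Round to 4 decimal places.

1.8472 dits

D(P‖Q) = Σ p·log₁₀(p/q).
  0.96·log₁₀(0.96/0.01) = 1.90298
  0.04·log₁₀(0.04/0.99) = -0.05574
D(P‖Q) = 1.8472 dits.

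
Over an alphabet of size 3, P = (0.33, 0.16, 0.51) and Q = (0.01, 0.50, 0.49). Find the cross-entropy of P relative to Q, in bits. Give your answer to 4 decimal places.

2.8773 bits

H(P,Q) = −Σ p·log₂ q.
  −0.33·log₂(0.01) = 2.19247
  −0.16·log₂(0.50) = 0.16000
  −0.51·log₂(0.49) = 0.52486
H(P,Q) = 2.8773 bits.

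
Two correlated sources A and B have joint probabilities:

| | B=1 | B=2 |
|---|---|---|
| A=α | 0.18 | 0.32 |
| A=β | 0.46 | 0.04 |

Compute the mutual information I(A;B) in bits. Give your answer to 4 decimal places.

Marginals: p(A) = (0.5000, 0.5000), p(B) = (0.6400, 0.3600).
I(A;B) = Σ p(x,y)·log₂[p(x,y)/(p(x)p(y))].
  (α,1): 0.18·log₂(0.5625) = -0.14941
  (α,2): 0.32·log₂(1.7778) = 0.26562
  (β,1): 0.46·log₂(1.4375) = 0.24084
  (β,2): 0.04·log₂(0.2222) = -0.08680
Sum = 0.2703 bits.

0.2703 bits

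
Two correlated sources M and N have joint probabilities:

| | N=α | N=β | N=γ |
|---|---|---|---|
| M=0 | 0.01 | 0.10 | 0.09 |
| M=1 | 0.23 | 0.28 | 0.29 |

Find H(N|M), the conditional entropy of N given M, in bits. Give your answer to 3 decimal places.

1.509 bits

Marginals: p(M) = (0.2000, 0.8000), p(N) = (0.2400, 0.3800, 0.3800).
H(N|M) = Σ p(M) · H(N|M=·).
  M=0: p=0.2000, H(N|M=0) = 1.2345
  M=1: p=0.8000, H(N|M=1) = 1.5778
Weighted sum = 1.509 bits.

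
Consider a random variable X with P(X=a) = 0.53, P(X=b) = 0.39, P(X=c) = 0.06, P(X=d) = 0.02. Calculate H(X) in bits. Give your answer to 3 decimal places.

1.372 bits

H(X) = −Σ p·log₂ p.
  −(0.53)·log₂(0.53) = 0.4854
  −(0.39)·log₂(0.39) = 0.5298
  −(0.06)·log₂(0.06) = 0.2435
  −(0.02)·log₂(0.02) = 0.1129
Sum: 0.4854 + 0.5298 + 0.2435 + 0.1129 = 1.372 bits.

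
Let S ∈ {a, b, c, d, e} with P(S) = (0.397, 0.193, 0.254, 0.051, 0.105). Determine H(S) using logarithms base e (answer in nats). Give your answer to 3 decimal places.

H(S) = −Σ p·ln p.
  −(0.397)·ln(0.397) = 0.3668
  −(0.193)·ln(0.193) = 0.3175
  −(0.254)·ln(0.254) = 0.3481
  −(0.051)·ln(0.051) = 0.1518
  −(0.105)·ln(0.105) = 0.2366
Sum: 0.3668 + 0.3175 + 0.3481 + 0.1518 + 0.2366 = 1.421 nats.

1.421 nats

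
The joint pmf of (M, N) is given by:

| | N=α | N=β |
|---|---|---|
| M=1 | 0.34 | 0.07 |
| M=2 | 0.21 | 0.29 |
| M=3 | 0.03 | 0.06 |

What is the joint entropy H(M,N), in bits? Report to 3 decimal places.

2.184 bits

H(M,N) = −Σ p(x,y)·log₂ p(x,y) over all 6 cells.
  cell (1,α): −0.34·log₂0.34 = 0.5292
  cell (1,β): −0.07·log₂0.07 = 0.2686
  cell (2,α): −0.21·log₂0.21 = 0.4728
  cell (2,β): −0.29·log₂0.29 = 0.5179
  cell (3,α): −0.03·log₂0.03 = 0.1518
  cell (3,β): −0.06·log₂0.06 = 0.2435
Sum = 2.184 bits.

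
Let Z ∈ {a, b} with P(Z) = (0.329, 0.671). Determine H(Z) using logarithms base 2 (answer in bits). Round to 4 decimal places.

0.9139 bits

H(Z) = −Σ p·log₂ p.
  −(0.329)·log₂(0.329) = 0.52766
  −(0.671)·log₂(0.671) = 0.38624
Sum: 0.52766 + 0.38624 = 0.9139 bits.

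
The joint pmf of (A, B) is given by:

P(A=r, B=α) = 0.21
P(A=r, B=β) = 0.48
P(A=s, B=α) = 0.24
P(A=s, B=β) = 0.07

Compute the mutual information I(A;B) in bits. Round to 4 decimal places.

Marginals: p(A) = (0.6900, 0.3100), p(B) = (0.4500, 0.5500).
I(A;B) = H(A) + H(B) − H(A,B).
H(A) = 0.8932, H(B) = 0.9928, H(A,B) = 1.7438.
I(A;B) = 0.8932 + 0.9928 − 1.7438 = 0.1422 bits.

0.1422 bits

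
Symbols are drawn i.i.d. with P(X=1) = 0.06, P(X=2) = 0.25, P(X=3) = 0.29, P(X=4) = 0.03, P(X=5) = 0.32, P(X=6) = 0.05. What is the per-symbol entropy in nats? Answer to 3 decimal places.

H(X) = −Σ p·ln p.
  −(0.06)·ln(0.06) = 0.1688
  −(0.25)·ln(0.25) = 0.3466
  −(0.29)·ln(0.29) = 0.3590
  −(0.03)·ln(0.03) = 0.1052
  −(0.32)·ln(0.32) = 0.3646
  −(0.05)·ln(0.05) = 0.1498
Sum: 0.1688 + 0.3466 + 0.3590 + 0.1052 + 0.3646 + 0.1498 = 1.494 nats.

1.494 nats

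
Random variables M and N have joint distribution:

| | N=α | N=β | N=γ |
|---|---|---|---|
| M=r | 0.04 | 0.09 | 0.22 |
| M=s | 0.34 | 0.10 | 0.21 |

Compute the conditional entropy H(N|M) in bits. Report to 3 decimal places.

Chain rule: H(N|M) = H(M,N) − H(M).
Marginals: p(M) = (0.3500, 0.6500), p(N) = (0.3800, 0.1900, 0.4300).
H(M,N) = 2.3132 bits; H(M) = 0.9341 bits.
H(N|M) = 2.3132 − 0.9341 = 1.379 bits.

1.379 bits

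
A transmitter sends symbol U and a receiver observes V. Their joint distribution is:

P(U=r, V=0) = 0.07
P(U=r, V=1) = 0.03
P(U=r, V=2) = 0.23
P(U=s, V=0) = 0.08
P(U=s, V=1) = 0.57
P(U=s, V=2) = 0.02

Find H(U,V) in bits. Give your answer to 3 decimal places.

1.775 bits

H(U,V) = −Σ p(x,y)·log₂ p(x,y) over all 6 cells.
  cell (r,0): −0.07·log₂0.07 = 0.2686
  cell (r,1): −0.03·log₂0.03 = 0.1518
  cell (r,2): −0.23·log₂0.23 = 0.4877
  cell (s,0): −0.08·log₂0.08 = 0.2915
  cell (s,1): −0.57·log₂0.57 = 0.4623
  cell (s,2): −0.02·log₂0.02 = 0.1129
Sum = 1.775 bits.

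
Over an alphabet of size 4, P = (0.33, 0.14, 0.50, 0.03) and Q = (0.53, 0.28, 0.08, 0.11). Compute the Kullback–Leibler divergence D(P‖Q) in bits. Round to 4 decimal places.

0.9001 bits

D(P‖Q) = Σ p·log₂(p/q).
  0.33·log₂(0.33/0.53) = -0.22556
  0.14·log₂(0.14/0.28) = -0.14000
  0.50·log₂(0.50/0.08) = 1.32193
  0.03·log₂(0.03/0.11) = -0.05623
D(P‖Q) = 0.9001 bits.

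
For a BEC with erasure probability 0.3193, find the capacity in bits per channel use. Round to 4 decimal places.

0.6807 bits

Binary erasure channel: capacity C = 1 − ε.
C = 1 − 0.3193 = 0.6807 bits per channel use.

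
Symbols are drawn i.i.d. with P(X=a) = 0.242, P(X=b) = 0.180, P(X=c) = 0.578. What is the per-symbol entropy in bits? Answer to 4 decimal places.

1.3978 bits

H(X) = −Σ p·log₂ p.
  −(0.242)·log₂(0.242) = 0.49535
  −(0.180)·log₂(0.180) = 0.44531
  −(0.578)·log₂(0.578) = 0.45712
Sum: 0.49535 + 0.44531 + 0.45712 = 1.3978 bits.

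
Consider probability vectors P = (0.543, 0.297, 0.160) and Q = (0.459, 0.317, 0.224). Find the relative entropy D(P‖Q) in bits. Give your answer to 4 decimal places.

0.0261 bits

D(P‖Q) = Σ p·log₂(p/q).
  0.543·log₂(0.543/0.459) = 0.13165
  0.297·log₂(0.297/0.317) = -0.02792
  0.160·log₂(0.160/0.224) = -0.07767
D(P‖Q) = 0.0261 bits.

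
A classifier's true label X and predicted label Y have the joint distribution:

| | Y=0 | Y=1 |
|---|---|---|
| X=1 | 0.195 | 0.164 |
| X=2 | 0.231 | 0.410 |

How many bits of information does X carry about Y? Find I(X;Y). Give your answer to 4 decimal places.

Marginals: p(X) = (0.3590, 0.6410), p(Y) = (0.4260, 0.5740).
I(X;Y) = Σ p(x,y)·log₂[p(x,y)/(p(x)p(y))].
  (1,0): 0.195·log₂(1.2751) = 0.06836
  (1,1): 0.164·log₂(0.7959) = -0.05402
  (2,0): 0.231·log₂(0.8459) = -0.05575
  (2,1): 0.410·log₂(1.1143) = 0.06403
Sum = 0.0226 bits.

0.0226 bits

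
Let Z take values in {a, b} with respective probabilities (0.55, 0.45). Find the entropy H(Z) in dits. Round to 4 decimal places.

H(Z) = −Σ p·log₁₀ p.
  −(0.55)·log₁₀(0.55) = 0.14280
  −(0.45)·log₁₀(0.45) = 0.15605
Sum: 0.14280 + 0.15605 = 0.2989 dits.

0.2989 dits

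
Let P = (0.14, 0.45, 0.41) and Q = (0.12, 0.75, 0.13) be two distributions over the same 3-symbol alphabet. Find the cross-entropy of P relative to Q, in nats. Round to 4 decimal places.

1.2628 nats

H(P,Q) = −Σ p·ln q.
  −0.14·ln(0.12) = 0.29684
  −0.45·ln(0.75) = 0.12946
  −0.41·ln(0.13) = 0.83649
H(P,Q) = 1.2628 nats.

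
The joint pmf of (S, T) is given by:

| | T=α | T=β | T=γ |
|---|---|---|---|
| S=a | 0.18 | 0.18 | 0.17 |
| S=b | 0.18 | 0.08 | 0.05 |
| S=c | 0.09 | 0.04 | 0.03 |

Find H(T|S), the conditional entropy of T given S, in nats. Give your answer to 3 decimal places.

1.037 nats

Marginals: p(S) = (0.5300, 0.3100, 0.1600), p(T) = (0.4500, 0.3000, 0.2500).
H(T|S) = Σ p(S) · H(T|S=·).
  S=a: p=0.5300, H(T|S=a) = 1.0983
  S=b: p=0.3100, H(T|S=b) = 0.9595
  S=c: p=0.1600, H(T|S=c) = 0.9841
Weighted sum = 1.037 nats.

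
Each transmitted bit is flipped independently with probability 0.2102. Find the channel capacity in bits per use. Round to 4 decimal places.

Binary symmetric channel: C = 1 − h₂(ε) where h₂ is the binary entropy function.
h₂(0.2102) = −0.2102·log₂0.2102 − 0.7898·log₂0.7898 = 0.7419.
C = 1 − 0.7419 = 0.2581 bits per channel use.

0.2581 bits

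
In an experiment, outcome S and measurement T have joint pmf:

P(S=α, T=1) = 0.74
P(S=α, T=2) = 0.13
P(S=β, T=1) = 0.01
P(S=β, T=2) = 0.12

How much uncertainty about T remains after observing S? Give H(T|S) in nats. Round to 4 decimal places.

0.4021 nats

Chain rule: H(T|S) = H(S,T) − H(S).
Marginals: p(S) = (0.8700, 0.1300), p(T) = (0.7500, 0.2500).
H(S,T) = 0.7885 nats; H(S) = 0.3864 nats.
H(T|S) = 0.7885 − 0.3864 = 0.4021 nats.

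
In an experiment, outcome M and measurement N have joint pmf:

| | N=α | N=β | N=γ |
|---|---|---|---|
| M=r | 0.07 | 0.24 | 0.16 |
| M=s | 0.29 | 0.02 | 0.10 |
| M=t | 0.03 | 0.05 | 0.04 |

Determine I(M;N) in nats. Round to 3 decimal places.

0.193 nats

Marginals: p(M) = (0.4700, 0.4100, 0.1200), p(N) = (0.3900, 0.3100, 0.3000).
I(M;N) = H(M) + H(N) − H(M,N).
H(M) = 0.9748, H(N) = 1.0915, H(M,N) = 1.8731.
I(M;N) = 0.9748 + 1.0915 − 1.8731 = 0.193 nats.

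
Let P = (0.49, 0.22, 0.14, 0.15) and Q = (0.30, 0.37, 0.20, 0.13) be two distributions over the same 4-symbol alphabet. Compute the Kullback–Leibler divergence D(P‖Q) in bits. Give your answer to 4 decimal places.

D(P‖Q) = Σ p·log₂(p/q).
  0.49·log₂(0.49/0.30) = 0.34683
  0.22·log₂(0.22/0.37) = -0.16500
  0.14·log₂(0.14/0.20) = -0.07204
  0.15·log₂(0.15/0.13) = 0.03097
D(P‖Q) = 0.1408 bits.

0.1408 bits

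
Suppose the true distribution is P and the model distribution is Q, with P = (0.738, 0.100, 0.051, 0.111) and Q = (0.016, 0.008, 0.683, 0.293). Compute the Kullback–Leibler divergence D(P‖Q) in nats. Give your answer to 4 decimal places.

D(P‖Q) = Σ p·ln(p/q).
  0.738·ln(0.738/0.016) = 2.82754
  0.100·ln(0.100/0.008) = 0.25257
  0.051·ln(0.051/0.683) = -0.13233
  0.111·ln(0.111/0.293) = -0.10774
D(P‖Q) = 2.8400 nats.

2.8400 nats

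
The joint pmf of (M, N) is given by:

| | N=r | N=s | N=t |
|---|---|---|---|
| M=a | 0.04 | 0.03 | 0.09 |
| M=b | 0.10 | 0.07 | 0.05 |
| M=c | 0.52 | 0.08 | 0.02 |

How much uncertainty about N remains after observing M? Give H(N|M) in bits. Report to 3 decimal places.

1.031 bits

Marginals: p(M) = (0.1600, 0.2200, 0.6200), p(N) = (0.6600, 0.1800, 0.1600).
H(N|M) = Σ p(M) · H(N|M=·).
  M=a: p=0.1600, H(N|M=a) = 1.4197
  M=b: p=0.2200, H(N|M=b) = 1.5285
  M=c: p=0.6200, H(N|M=c) = 0.7538
Weighted sum = 1.031 bits.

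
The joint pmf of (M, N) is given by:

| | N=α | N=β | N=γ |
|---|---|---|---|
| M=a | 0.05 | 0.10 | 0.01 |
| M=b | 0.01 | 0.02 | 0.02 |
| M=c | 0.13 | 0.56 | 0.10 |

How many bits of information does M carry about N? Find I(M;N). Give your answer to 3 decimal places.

Marginals: p(M) = (0.1600, 0.0500, 0.7900), p(N) = (0.1900, 0.6800, 0.1300).
I(M;N) = H(M) + H(N) − H(M,N).
H(M) = 0.9078, H(N) = 1.2162, H(M,N) = 2.0902.
I(M;N) = 0.9078 + 1.2162 − 2.0902 = 0.034 bits.

0.034 bits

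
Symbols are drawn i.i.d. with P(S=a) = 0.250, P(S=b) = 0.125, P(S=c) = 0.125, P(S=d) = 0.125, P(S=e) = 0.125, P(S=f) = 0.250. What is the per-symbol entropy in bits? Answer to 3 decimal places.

2.500 bits

H(S) = −Σ p·log₂ p.
  −(0.250)·log₂(0.250) = 0.5000
  −(0.125)·log₂(0.125) = 0.3750
  −(0.125)·log₂(0.125) = 0.3750
  −(0.125)·log₂(0.125) = 0.3750
  −(0.125)·log₂(0.125) = 0.3750
  −(0.250)·log₂(0.250) = 0.5000
Sum: 0.5000 + 0.3750 + 0.3750 + 0.3750 + 0.3750 + 0.5000 = 2.500 bits.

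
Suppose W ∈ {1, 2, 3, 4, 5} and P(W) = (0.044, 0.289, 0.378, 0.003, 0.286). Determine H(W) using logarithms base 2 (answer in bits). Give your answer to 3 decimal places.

H(W) = −Σ p·log₂ p.
  −(0.044)·log₂(0.044) = 0.1983
  −(0.289)·log₂(0.289) = 0.5176
  −(0.378)·log₂(0.378) = 0.5305
  −(0.003)·log₂(0.003) = 0.0251
  −(0.286)·log₂(0.286) = 0.5165
Sum: 0.1983 + 0.5176 + 0.5305 + 0.0251 + 0.5165 = 1.788 bits.

1.788 bits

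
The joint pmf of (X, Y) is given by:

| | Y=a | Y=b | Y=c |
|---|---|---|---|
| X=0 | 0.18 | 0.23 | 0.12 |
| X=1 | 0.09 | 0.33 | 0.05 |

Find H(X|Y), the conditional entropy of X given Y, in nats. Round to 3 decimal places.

Chain rule: H(X|Y) = H(X,Y) − H(Y).
Marginals: p(X) = (0.5300, 0.4700), p(Y) = (0.2700, 0.5600, 0.1700).
H(X,Y) = 1.6335 nats; H(Y) = 0.9795 nats.
H(X|Y) = 1.6335 − 0.9795 = 0.654 nats.

0.654 nats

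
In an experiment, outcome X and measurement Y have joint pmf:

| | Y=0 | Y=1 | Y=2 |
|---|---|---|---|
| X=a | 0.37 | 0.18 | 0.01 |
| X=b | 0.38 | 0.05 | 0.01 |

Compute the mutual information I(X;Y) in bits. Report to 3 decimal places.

Marginals: p(X) = (0.5600, 0.4400), p(Y) = (0.7500, 0.2300, 0.0200).
I(X;Y) = H(X) + H(Y) − H(X,Y).
H(X) = 0.9896, H(Y) = 0.9118, H(X,Y) = 1.8555.
I(X;Y) = 0.9896 + 0.9118 − 1.8555 = 0.046 bits.

0.046 bits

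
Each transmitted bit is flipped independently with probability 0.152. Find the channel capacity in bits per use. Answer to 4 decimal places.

0.3852 bits

Binary symmetric channel: C = 1 − h₂(ε) where h₂ is the binary entropy function.
h₂(0.152) = −0.152·log₂0.152 − 0.848·log₂0.848 = 0.6148.
C = 1 − 0.6148 = 0.3852 bits per channel use.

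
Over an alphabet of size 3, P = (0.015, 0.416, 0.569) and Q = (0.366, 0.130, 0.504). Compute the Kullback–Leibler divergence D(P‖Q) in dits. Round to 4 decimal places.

0.2193 dits

D(P‖Q) = Σ p·log₁₀(p/q).
  0.015·log₁₀(0.015/0.366) = -0.02081
  0.416·log₁₀(0.416/0.130) = 0.21014
  0.569·log₁₀(0.569/0.504) = 0.02998
D(P‖Q) = 0.2193 dits.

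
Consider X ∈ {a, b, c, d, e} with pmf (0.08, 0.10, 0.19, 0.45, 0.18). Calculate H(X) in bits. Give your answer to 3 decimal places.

H(X) = −Σ p·log₂ p.
  −(0.08)·log₂(0.08) = 0.2915
  −(0.10)·log₂(0.10) = 0.3322
  −(0.19)·log₂(0.19) = 0.4552
  −(0.45)·log₂(0.45) = 0.5184
  −(0.18)·log₂(0.18) = 0.4453
Sum: 0.2915 + 0.3322 + 0.4552 + 0.5184 + 0.4453 = 2.043 bits.

2.043 bits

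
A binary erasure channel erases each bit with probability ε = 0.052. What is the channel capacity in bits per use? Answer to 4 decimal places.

Binary erasure channel: capacity C = 1 − ε.
C = 1 − 0.052 = 0.9480 bits per channel use.

0.9480 bits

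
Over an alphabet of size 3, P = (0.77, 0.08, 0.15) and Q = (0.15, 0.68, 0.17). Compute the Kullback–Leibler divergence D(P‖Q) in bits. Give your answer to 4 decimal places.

1.5430 bits

D(P‖Q) = Σ p·log₂(p/q).
  0.77·log₂(0.77/0.15) = 1.81712
  0.08·log₂(0.08/0.68) = -0.24700
  0.15·log₂(0.15/0.17) = -0.02709
D(P‖Q) = 1.5430 bits.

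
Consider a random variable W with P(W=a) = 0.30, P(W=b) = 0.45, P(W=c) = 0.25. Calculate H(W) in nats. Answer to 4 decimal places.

H(W) = −Σ p·ln p.
  −(0.30)·ln(0.30) = 0.36119
  −(0.45)·ln(0.45) = 0.35933
  −(0.25)·ln(0.25) = 0.34657
Sum: 0.36119 + 0.35933 + 0.34657 = 1.0671 nats.

1.0671 nats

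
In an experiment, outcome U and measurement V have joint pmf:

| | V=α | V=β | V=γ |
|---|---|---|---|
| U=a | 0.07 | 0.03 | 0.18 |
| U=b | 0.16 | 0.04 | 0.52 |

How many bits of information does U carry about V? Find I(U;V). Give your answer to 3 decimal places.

Marginals: p(U) = (0.2800, 0.7200), p(V) = (0.2300, 0.0700, 0.7000).
I(U;V) = Σ p(x,y)·log₂[p(x,y)/(p(x)p(y))].
  (a,α): 0.07·log₂(1.0870) = 0.0084
  (a,β): 0.03·log₂(1.5306) = 0.0184
  (a,γ): 0.18·log₂(0.9184) = -0.0221
  (b,α): 0.16·log₂(0.9662) = -0.0079
  (b,β): 0.04·log₂(0.7937) = -0.0133
  (b,γ): 0.52·log₂(1.0317) = 0.0234
Sum = 0.007 bits.

0.007 bits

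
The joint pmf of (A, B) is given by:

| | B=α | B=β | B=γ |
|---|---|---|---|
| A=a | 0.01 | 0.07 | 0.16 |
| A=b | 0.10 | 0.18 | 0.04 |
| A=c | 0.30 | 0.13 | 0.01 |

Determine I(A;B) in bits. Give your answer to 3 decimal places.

Marginals: p(A) = (0.2400, 0.3200, 0.4400), p(B) = (0.4100, 0.3800, 0.2100).
I(A;B) = H(A) + H(B) − H(A,B).
H(A) = 1.5413, H(B) = 1.5307, H(A,B) = 2.6914.
I(A;B) = 1.5413 + 1.5307 − 2.6914 = 0.381 bits.

0.381 bits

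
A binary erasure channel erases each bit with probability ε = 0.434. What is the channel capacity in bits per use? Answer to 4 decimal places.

Binary erasure channel: capacity C = 1 − ε.
C = 1 − 0.434 = 0.5660 bits per channel use.

0.5660 bits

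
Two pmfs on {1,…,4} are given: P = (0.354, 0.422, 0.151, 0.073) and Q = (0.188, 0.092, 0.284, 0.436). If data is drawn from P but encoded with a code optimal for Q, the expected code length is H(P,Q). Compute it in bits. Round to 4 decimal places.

H(P,Q) = −Σ p·log₂ q.
  −0.354·log₂(0.188) = 0.85356
  −0.422·log₂(0.092) = 1.45262
  −0.151·log₂(0.284) = 0.27422
  −0.073·log₂(0.436) = 0.08742
H(P,Q) = 2.6678 bits.

2.6678 bits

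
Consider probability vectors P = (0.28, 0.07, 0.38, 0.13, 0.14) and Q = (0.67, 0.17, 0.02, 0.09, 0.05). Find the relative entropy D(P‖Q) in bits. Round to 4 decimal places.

1.4491 bits

D(P‖Q) = Σ p·log₂(p/q).
  0.28·log₂(0.28/0.67) = -0.35245
  0.07·log₂(0.07/0.17) = -0.08961
  0.38·log₂(0.38/0.02) = 1.61421
  0.13·log₂(0.13/0.09) = 0.06897
  0.14·log₂(0.14/0.05) = 0.20796
D(P‖Q) = 1.4491 bits.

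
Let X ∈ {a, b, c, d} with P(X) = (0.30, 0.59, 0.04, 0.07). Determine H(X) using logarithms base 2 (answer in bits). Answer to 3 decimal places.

1.425 bits

H(X) = −Σ p·log₂ p.
  −(0.30)·log₂(0.30) = 0.5211
  −(0.59)·log₂(0.59) = 0.4491
  −(0.04)·log₂(0.04) = 0.1858
  −(0.07)·log₂(0.07) = 0.2686
Sum: 0.5211 + 0.4491 + 0.1858 + 0.2686 = 1.425 bits.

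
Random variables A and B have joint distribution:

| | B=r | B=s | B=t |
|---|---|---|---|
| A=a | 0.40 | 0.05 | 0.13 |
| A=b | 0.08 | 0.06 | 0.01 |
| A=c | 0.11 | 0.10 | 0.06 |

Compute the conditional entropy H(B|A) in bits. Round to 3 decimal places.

1.279 bits

Marginals: p(A) = (0.5800, 0.1500, 0.2700), p(B) = (0.5900, 0.2100, 0.2000).
H(B|A) = Σ p(A) · H(B|A=·).
  A=a: p=0.5800, H(B|A=a) = 1.1581
  A=b: p=0.1500, H(B|A=b) = 1.2729
  A=c: p=0.2700, H(B|A=c) = 1.5407
Weighted sum = 1.279 bits.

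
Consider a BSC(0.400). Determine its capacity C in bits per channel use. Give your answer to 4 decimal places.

0.0290 bits

Binary symmetric channel: C = 1 − h₂(ε) where h₂ is the binary entropy function.
h₂(0.400) = −0.400·log₂0.400 − 0.600·log₂0.600 = 0.9710.
C = 1 − 0.9710 = 0.0290 bits per channel use.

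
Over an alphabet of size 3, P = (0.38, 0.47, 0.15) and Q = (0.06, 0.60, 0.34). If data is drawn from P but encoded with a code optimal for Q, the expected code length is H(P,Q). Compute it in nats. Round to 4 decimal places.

1.4710 nats

H(P,Q) = −Σ p·ln q.
  −0.38·ln(0.06) = 1.06910
  −0.47·ln(0.60) = 0.24009
  −0.15·ln(0.34) = 0.16182
H(P,Q) = 1.4710 nats.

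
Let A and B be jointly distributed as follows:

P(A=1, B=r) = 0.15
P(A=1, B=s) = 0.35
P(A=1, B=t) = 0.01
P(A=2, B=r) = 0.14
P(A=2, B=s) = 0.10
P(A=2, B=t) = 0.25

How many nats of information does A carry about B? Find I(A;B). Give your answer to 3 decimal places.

Marginals: p(A) = (0.5100, 0.4900), p(B) = (0.2900, 0.4500, 0.2600).
I(A;B) = H(A) + H(B) − H(A,B).
H(A) = 0.6929, H(B) = 1.0686, H(A,B) = 1.5501.
I(A;B) = 0.6929 + 1.0686 − 1.5501 = 0.211 nats.

0.211 nats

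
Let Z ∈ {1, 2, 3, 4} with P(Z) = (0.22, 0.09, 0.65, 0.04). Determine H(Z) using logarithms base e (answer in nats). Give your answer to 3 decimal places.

0.959 nats

H(Z) = −Σ p·ln p.
  −(0.22)·ln(0.22) = 0.3331
  −(0.09)·ln(0.09) = 0.2167
  −(0.65)·ln(0.65) = 0.2800
  −(0.04)·ln(0.04) = 0.1288
Sum: 0.3331 + 0.2167 + 0.2800 + 0.1288 = 0.959 nats.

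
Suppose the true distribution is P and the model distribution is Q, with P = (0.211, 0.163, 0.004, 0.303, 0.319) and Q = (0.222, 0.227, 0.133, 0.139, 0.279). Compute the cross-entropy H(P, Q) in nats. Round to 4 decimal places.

1.5725 nats

H(P,Q) = −Σ p·ln q.
  −0.211·ln(0.222) = 0.31757
  −0.163·ln(0.227) = 0.24170
  −0.004·ln(0.133) = 0.00807
  −0.303·ln(0.139) = 0.59790
  −0.319·ln(0.279) = 0.40722
H(P,Q) = 1.5725 nats.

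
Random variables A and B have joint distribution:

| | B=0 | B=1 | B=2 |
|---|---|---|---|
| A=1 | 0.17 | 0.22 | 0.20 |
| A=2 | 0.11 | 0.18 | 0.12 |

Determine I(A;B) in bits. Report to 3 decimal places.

0.003 bits

Marginals: p(A) = (0.5900, 0.4100), p(B) = (0.2800, 0.4000, 0.3200).
I(A;B) = H(A) + H(B) − H(A,B).
H(A) = 0.9765, H(B) = 1.5690, H(A,B) = 2.5422.
I(A;B) = 0.9765 + 1.5690 − 2.5422 = 0.003 bits.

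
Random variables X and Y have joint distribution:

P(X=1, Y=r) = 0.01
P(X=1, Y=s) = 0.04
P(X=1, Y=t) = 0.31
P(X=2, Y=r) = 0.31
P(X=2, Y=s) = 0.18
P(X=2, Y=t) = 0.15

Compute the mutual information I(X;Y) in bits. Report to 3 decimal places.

0.309 bits

Marginals: p(X) = (0.3600, 0.6400), p(Y) = (0.3200, 0.2200, 0.4600).
I(X;Y) = Σ p(x,y)·log₂[p(x,y)/(p(x)p(y))].
  (1,r): 0.01·log₂(0.0868) = -0.0353
  (1,s): 0.04·log₂(0.5051) = -0.0394
  (1,t): 0.31·log₂(1.8720) = 0.2804
  (2,r): 0.31·log₂(1.5137) = 0.1854
  (2,s): 0.18·log₂(1.2784) = 0.0638
  (2,t): 0.15·log₂(0.5095) = -0.1459
Sum = 0.309 bits.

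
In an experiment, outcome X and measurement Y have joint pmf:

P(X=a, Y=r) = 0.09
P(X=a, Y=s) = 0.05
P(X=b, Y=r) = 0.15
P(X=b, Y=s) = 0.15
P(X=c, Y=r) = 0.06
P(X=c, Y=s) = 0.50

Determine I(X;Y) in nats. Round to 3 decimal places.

0.121 nats

Marginals: p(X) = (0.1400, 0.3000, 0.5600), p(Y) = (0.3000, 0.7000).
I(X;Y) = H(X) + H(Y) − H(X,Y).
H(X) = 0.9611, H(Y) = 0.6109, H(X,Y) = 1.4510.
I(X;Y) = 0.9611 + 0.6109 − 1.4510 = 0.121 nats.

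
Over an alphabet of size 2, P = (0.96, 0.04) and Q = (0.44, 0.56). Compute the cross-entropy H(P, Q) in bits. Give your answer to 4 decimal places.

1.1705 bits

H(P,Q) = −Σ p·log₂ q.
  −0.96·log₂(0.44) = 1.13705
  −0.04·log₂(0.56) = 0.03346
H(P,Q) = 1.1705 bits.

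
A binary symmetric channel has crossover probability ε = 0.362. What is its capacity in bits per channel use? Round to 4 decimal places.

0.0557 bits

Binary symmetric channel: C = 1 − h₂(ε) where h₂ is the binary entropy function.
h₂(0.362) = −0.362·log₂0.362 − 0.638·log₂0.638 = 0.9443.
C = 1 − 0.9443 = 0.0557 bits per channel use.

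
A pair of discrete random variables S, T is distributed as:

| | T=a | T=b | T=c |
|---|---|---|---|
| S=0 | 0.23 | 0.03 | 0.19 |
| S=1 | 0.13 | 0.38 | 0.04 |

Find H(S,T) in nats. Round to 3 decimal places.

1.520 nats

H(S,T) = −Σ p(x,y)·ln p(x,y) over all 6 cells.
  cell (0,a): −0.23·ln0.23 = 0.3380
  cell (0,b): −0.03·ln0.03 = 0.1052
  cell (0,c): −0.19·ln0.19 = 0.3155
  cell (1,a): −0.13·ln0.13 = 0.2652
  cell (1,b): −0.38·ln0.38 = 0.3677
  cell (1,c): −0.04·ln0.04 = 0.1288
Sum = 1.520 nats.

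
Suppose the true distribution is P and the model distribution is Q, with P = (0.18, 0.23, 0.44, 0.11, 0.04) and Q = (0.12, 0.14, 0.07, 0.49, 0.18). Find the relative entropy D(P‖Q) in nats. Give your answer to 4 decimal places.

0.7715 nats

D(P‖Q) = Σ p·ln(p/q).
  0.18·ln(0.18/0.12) = 0.07298
  0.23·ln(0.23/0.14) = 0.11418
  0.44·ln(0.44/0.07) = 0.80884
  0.11·ln(0.11/0.49) = -0.16433
  0.04·ln(0.04/0.18) = -0.06016
D(P‖Q) = 0.7715 nats.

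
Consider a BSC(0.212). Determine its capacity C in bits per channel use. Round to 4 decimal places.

0.2547 bits

Binary symmetric channel: C = 1 − h₂(ε) where h₂ is the binary entropy function.
h₂(0.212) = −0.212·log₂0.212 − 0.788·log₂0.788 = 0.7453.
C = 1 − 0.7453 = 0.2547 bits per channel use.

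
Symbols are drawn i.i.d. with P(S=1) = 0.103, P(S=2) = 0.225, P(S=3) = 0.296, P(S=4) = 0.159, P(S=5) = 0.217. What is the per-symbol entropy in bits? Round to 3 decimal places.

H(S) = −Σ p·log₂ p.
  −(0.103)·log₂(0.103) = 0.3378
  −(0.225)·log₂(0.225) = 0.4842
  −(0.296)·log₂(0.296) = 0.5199
  −(0.159)·log₂(0.159) = 0.4218
  −(0.217)·log₂(0.217) = 0.4783
Sum: 0.3378 + 0.4842 + 0.5199 + 0.4218 + 0.4783 = 2.242 bits.

2.242 bits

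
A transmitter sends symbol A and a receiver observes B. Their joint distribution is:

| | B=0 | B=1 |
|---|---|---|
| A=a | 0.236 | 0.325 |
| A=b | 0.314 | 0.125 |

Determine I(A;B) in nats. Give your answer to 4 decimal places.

Marginals: p(A) = (0.5610, 0.4390), p(B) = (0.5500, 0.4500).
I(A;B) = H(A) + H(B) − H(A,B).
H(A) = 0.6857, H(B) = 0.6881, H(A,B) = 1.3297.
I(A;B) = 0.6857 + 0.6881 − 1.3297 = 0.0441 nats.

0.0441 nats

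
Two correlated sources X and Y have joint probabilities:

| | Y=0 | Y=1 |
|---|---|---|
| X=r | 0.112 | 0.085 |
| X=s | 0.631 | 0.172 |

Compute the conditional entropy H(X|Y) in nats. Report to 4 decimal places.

0.4781 nats

Chain rule: H(X|Y) = H(X,Y) − H(Y).
Marginals: p(X) = (0.1970, 0.8030), p(Y) = (0.7430, 0.2570).
H(X,Y) = 1.0480 nats; H(Y) = 0.5699 nats.
H(X|Y) = 1.0480 − 0.5699 = 0.4781 nats.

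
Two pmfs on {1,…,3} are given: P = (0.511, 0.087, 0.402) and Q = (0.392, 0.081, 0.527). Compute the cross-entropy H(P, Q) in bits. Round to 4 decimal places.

H(P,Q) = −Σ p·log₂ q.
  −0.511·log₂(0.392) = 0.69040
  −0.087·log₂(0.081) = 0.31546
  −0.402·log₂(0.527) = 0.37150
H(P,Q) = 1.3774 bits.

1.3774 bits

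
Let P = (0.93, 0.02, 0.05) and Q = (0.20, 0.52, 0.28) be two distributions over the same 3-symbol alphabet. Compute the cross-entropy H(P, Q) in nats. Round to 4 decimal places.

H(P,Q) = −Σ p·ln q.
  −0.93·ln(0.20) = 1.49678
  −0.02·ln(0.52) = 0.01308
  −0.05·ln(0.28) = 0.06365
H(P,Q) = 1.5735 nats.

1.5735 nats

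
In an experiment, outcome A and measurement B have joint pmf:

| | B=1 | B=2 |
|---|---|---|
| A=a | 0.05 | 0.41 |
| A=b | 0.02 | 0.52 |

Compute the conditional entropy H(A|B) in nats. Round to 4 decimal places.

0.6800 nats

Marginals: p(A) = (0.4600, 0.5400), p(B) = (0.0700, 0.9300).
H(A|B) = Σ p(B) · H(A|B=·).
  B=1: p=0.0700, H(A|B=1) = 0.5983
  B=2: p=0.9300, H(A|B=2) = 0.6861
Weighted sum = 0.6800 nats.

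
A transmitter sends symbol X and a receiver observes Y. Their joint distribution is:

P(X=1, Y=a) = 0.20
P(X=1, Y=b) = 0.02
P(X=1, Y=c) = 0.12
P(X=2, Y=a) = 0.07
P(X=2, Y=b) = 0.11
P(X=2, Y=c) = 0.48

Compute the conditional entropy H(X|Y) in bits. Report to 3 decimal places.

0.737 bits

Marginals: p(X) = (0.3400, 0.6600), p(Y) = (0.2700, 0.1300, 0.6000).
H(X|Y) = Σ p(Y) · H(X|Y=·).
  Y=a: p=0.2700, H(X|Y=a) = 0.8256
  Y=b: p=0.1300, H(X|Y=b) = 0.6194
  Y=c: p=0.6000, H(X|Y=c) = 0.7219
Weighted sum = 0.737 bits.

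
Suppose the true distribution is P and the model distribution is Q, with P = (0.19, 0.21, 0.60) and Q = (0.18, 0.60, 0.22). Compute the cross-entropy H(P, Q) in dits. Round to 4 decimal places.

0.5826 dits

H(P,Q) = −Σ p·log₁₀ q.
  −0.19·log₁₀(0.18) = 0.14150
  −0.21·log₁₀(0.60) = 0.04659
  −0.60·log₁₀(0.22) = 0.39455
H(P,Q) = 0.5826 dits.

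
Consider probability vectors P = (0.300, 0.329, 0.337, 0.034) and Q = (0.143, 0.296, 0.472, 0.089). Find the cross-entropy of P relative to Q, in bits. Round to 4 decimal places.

1.9033 bits

H(P,Q) = −Σ p·log₂ q.
  −0.300·log₂(0.143) = 0.84177
  −0.329·log₂(0.296) = 0.57783
  −0.337·log₂(0.472) = 0.36502
  −0.034·log₂(0.089) = 0.11866
H(P,Q) = 1.9033 bits.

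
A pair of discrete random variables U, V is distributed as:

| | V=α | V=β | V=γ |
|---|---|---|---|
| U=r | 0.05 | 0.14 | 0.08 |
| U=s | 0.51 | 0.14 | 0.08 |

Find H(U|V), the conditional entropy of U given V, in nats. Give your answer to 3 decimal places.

Chain rule: H(U|V) = H(U,V) − H(V).
Marginals: p(U) = (0.2700, 0.7300), p(V) = (0.5600, 0.2800, 0.1600).
H(U,V) = 1.4478 nats; H(V) = 0.9743 nats.
H(U|V) = 1.4478 − 0.9743 = 0.473 nats.

0.473 nats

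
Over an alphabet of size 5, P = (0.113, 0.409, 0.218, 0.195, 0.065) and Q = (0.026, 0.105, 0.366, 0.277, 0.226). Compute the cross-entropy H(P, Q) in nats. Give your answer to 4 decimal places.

H(P,Q) = −Σ p·ln q.
  −0.113·ln(0.026) = 0.41241
  −0.409·ln(0.105) = 0.92180
  −0.218·ln(0.366) = 0.21912
  −0.195·ln(0.277) = 0.25033
  −0.065·ln(0.226) = 0.09667
H(P,Q) = 1.9003 nats.

1.9003 nats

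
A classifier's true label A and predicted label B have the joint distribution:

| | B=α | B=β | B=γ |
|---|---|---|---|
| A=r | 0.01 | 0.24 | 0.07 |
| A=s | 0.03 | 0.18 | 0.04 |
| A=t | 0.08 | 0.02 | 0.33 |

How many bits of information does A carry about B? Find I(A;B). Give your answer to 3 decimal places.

0.415 bits

Marginals: p(A) = (0.3200, 0.2500, 0.4300), p(B) = (0.1200, 0.4400, 0.4400).
I(A;B) = H(A) + H(B) − H(A,B).
H(A) = 1.5496, H(B) = 1.4094, H(A,B) = 2.5442.
I(A;B) = 1.5496 + 1.4094 − 2.5442 = 0.415 bits.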